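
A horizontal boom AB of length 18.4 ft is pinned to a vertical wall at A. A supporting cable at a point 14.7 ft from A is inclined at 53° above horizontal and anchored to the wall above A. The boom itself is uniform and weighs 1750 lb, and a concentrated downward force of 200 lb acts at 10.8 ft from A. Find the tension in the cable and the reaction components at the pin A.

ΣM about A: T·sin53°·14.7 − 1750·9.2 − 200·10.8 = 0 → T = 18260/(14.7·0.798636) = 1555.37 ≈ 1555 lb.
ΣF_x = 0: A_x − T·cos53° = 0 → A_x = 1555.37 × 0.601815 = 936.0 lb.
ΣF_y = 0: A_y + T·sin53° − 1750 − 200 = 0 → A_y = 1950 − 1555.37 × 0.798636 = 707.8 lb.

T = 1555 lb, A_x = 936.0 lb, A_y = 707.8 lb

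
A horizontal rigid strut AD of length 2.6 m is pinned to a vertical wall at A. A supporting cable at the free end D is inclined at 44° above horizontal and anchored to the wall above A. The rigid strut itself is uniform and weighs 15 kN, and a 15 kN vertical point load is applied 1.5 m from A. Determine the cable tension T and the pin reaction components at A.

ΣM about A: T·sin44°·2.6 − 15·1.3 − 15·1.5 = 0 → T = 42/(2.6·0.694658) = 23.2544 ≈ 23.25 kN.
ΣF_x = 0: A_x − T·cos44° = 0 → A_x = 23.2544 × 0.71934 = 16.73 kN.
ΣF_y = 0: A_y + T·sin44° − 15 − 15 = 0 → A_y = 30 − 23.2544 × 0.694658 = 13.85 kN.

T = 23.25 kN, A_x = 16.73 kN, A_y = 13.85 kN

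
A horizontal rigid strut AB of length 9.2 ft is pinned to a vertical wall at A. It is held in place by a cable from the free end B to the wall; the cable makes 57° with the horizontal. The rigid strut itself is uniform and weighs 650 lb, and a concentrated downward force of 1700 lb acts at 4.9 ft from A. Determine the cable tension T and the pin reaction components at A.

ΣM about A: T·sin57°·9.2 − 650·4.6 − 1700·4.9 = 0 → T = 11320/(9.2·0.838671) = 1467.12 ≈ 1467 lb.
ΣF_x = 0: A_x − T·cos57° = 0 → A_x = 1467.12 × 0.544639 = 799.1 lb.
ΣF_y = 0: A_y + T·sin57° − 650 − 1700 = 0 → A_y = 2350 − 1467.12 × 0.838671 = 1120 lb.

T = 1467 lb, A_x = 799.1 lb, A_y = 1120 lb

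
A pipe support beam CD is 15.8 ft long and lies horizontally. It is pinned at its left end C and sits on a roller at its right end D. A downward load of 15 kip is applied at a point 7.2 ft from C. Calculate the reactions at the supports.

C_x = 0, C_y = 8.165 kip, D_y = 6.835 kip

Moments about C: D_y·15.8 − 15·7.2 = 0 → D_y = 108/15.8 = 6.83544 ≈ 6.835 kip.
ΣF_y = 0: C_y + 6.83544 − 15 = 0 → C_y = 8.165 kip.
ΣF_x = 0: no horizontal applied forces, so C_x = 0.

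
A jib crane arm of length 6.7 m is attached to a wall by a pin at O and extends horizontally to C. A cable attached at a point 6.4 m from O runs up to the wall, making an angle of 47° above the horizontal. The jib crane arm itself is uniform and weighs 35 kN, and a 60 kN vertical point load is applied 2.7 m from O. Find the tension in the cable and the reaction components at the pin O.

ΣM about O: T·sin47°·6.4 − 35·3.35 − 60·2.7 = 0 → T = 279.25/(6.4·0.731354) = 59.6603 ≈ 59.66 kN.
ΣF_x = 0: O_x − T·cos47° = 0 → O_x = 59.6603 × 0.681998 = 40.69 kN.
ΣF_y = 0: O_y + T·sin47° − 35 − 60 = 0 → O_y = 95 − 59.6603 × 0.731354 = 51.37 kN.

T = 59.66 kN, O_x = 40.69 kN, O_y = 51.37 kN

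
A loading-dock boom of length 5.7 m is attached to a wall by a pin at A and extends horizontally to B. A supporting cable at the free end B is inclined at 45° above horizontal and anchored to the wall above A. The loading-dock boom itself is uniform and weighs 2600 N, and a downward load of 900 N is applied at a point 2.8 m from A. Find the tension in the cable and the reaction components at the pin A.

ΣM about A: T·sin45°·5.7 − 2600·2.85 − 900·2.8 = 0 → T = 9930/(5.7·0.707107) = 2463.71 ≈ 2464 N.
ΣF_x = 0: A_x − T·cos45° = 0 → A_x = 2463.71 × 0.707107 = 1742 N.
ΣF_y = 0: A_y + T·sin45° − 2600 − 900 = 0 → A_y = 3500 − 2463.71 × 0.707107 = 1758 N.

T = 2464 N, A_x = 1742 N, A_y = 1758 N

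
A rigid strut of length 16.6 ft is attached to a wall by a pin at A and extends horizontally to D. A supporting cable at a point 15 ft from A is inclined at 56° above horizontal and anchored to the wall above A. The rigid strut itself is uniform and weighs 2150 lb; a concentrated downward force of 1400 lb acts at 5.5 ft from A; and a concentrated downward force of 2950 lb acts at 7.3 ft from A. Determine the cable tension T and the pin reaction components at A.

T = 3786 lb, A_x = 2117 lb, A_y = 3361 lb

ΣM about A: T·sin56°·15 − 2150·8.3 − 1400·5.5 − 2950·7.3 = 0 → T = 47080/(15·0.829038) = 3785.91 ≈ 3786 lb.
ΣF_x = 0: A_x − T·cos56° = 0 → A_x = 3785.91 × 0.559193 = 2117 lb.
ΣF_y = 0: A_y + T·sin56° − 2150 − 1400 − 2950 = 0 → A_y = 6500 − 3785.91 × 0.829038 = 3361 lb.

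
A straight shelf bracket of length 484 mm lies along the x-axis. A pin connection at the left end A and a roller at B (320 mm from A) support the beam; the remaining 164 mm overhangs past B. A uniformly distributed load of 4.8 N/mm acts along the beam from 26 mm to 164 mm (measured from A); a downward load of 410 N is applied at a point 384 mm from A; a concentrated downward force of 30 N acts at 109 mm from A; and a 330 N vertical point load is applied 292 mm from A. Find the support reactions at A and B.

Resultant of the distributed load: 4.8 × 138 = 662.4 N at 95 mm from A.
Taking moments about A: B_y·320 − (4.8·138)·95 − 410·384 − 30·109 − 330·292 = 0 → B_y = 319998/320 = 999.994 ≈ 1000.0 N.
ΣF_y = 0: A_y + 999.994 − 4.8·138 − 410 − 30 − 330 = 0 → A_y = 432.4 N.
ΣF_x = 0: no horizontal applied forces, so A_x = 0.

A_x = 0, A_y = 432.4 N, B_y = 1000.0 N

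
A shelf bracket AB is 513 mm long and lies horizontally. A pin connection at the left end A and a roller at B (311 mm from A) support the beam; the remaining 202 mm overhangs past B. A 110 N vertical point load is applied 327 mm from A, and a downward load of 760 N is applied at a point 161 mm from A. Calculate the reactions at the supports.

A_x = 0, A_y = 360.9 N, B_y = 509.1 N

Taking moments about A: B_y·311 − 110·327 − 760·161 = 0 → B_y = 158330/311 = 509.1 N.
ΣF_y = 0: A_y + 509.1 − 110 − 760 = 0 → A_y = 360.9 N.
ΣF_x = 0: no horizontal applied forces, so A_x = 0.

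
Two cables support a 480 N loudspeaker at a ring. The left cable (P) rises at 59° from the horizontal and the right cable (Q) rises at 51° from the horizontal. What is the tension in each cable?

ΣF_x = 0: −T_P·cos59° + T_Q·cos51° = 0 → T_Q = 0.818404·T_P.
ΣF_y = 0: T_P·sin59° + T_Q·sin51° = 480.
Substitute: T_P·(0.857167 + 0.818404·0.777146) = 480 → T_P = 321.46 ≈ 321.5 N.
Then T_Q = 0.818404 × 321.46 = 263.1 N.

T_P = 321.5 N, T_Q = 263.1 N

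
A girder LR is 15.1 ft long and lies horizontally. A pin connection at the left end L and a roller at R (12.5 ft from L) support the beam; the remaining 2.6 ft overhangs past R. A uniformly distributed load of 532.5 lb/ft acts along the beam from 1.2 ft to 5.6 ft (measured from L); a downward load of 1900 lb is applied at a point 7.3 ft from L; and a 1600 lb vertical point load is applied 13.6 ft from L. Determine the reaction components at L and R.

Resultant of the distributed load: 532.5 × 4.4 = 2343 lb at 3.4 ft from L.
ΣM about L: R_y·12.5 − (532.5·4.4)·3.4 − 1900·7.3 − 1600·13.6 = 0 → R_y = 43596.2/12.5 = 3487.7 ≈ 3488 lb.
ΣF_y = 0: L_y + 3487.7 − 532.5·4.4 − 1900 − 1600 = 0 → L_y = 2355 lb.
ΣF_x = 0: no horizontal applied forces, so L_x = 0.

L_x = 0, L_y = 2355 lb, R_y = 3488 lb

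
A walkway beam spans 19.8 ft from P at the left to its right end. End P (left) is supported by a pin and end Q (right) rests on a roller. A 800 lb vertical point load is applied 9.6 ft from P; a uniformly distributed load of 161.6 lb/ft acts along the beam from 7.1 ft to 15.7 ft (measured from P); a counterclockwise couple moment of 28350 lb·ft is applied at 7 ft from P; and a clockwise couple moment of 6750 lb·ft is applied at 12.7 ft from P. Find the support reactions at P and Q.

Resultant of the distributed load: 161.6 × 8.6 = 1389.76 lb at 11.4 ft from P.
Taking moments about P: Q_y·19.8 − 800·9.6 − (161.6·8.6)·11.4 + 28350 − 6750 = 0 → Q_y = 1923.264/19.8 = 97.1345 ≈ 97.13 lb.
ΣF_y = 0: P_y + 97.1345 − 800 − 161.6·8.6 = 0 → P_y = 2093 lb.
ΣF_x = 0: no horizontal applied forces, so P_x = 0.

P_x = 0, P_y = 2093 lb, Q_y = 97.13 lb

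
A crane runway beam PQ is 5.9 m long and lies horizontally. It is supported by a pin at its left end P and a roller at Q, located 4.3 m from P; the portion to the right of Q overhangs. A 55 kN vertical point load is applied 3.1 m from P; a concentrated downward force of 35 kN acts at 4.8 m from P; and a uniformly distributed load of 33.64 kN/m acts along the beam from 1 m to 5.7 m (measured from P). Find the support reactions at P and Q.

P_x = 0, P_y = 46.21 kN, Q_y = 201.9 kN

Resultant of the distributed load: 33.64 × 4.7 = 158.108 kN at 3.35 m from P.
Moments about P: Q_y·4.3 − 55·3.1 − 35·4.8 − (33.64·4.7)·3.35 = 0 → Q_y = 868.1618/4.3 = 201.898 ≈ 201.9 kN.
ΣF_y = 0: P_y + 201.898 − 55 − 35 − 33.64·4.7 = 0 → P_y = 46.21 kN.
ΣF_x = 0: no horizontal applied forces, so P_x = 0.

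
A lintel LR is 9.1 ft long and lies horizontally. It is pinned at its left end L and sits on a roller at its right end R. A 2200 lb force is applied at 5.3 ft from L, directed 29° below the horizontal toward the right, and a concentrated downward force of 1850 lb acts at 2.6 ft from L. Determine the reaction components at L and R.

L_x = -1924 lb, L_y = 1767 lb, R_y = 1150 lb

Taking moments about L: R_y·9.1 − 2200·sin29°·5.3 − 1850·2.6 = 0 → R_y = 10462.9/9.1 = 1149.77 ≈ 1150 lb.
ΣF_y = 0: L_y + 1149.77 − 2200·sin29° − 1850 = 0 → L_y = 1767 lb.
ΣF_x = 0: L_x + 2200·cos29° = 0 → L_x = -1924 lb.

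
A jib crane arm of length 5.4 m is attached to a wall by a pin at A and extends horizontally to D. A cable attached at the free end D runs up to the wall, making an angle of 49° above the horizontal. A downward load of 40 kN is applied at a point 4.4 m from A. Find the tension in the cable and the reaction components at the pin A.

ΣM about A: T·sin49°·5.4 − 40·4.4 = 0 → T = 176/(5.4·0.75471) = 43.1856 ≈ 43.19 kN.
ΣF_x = 0: A_x − T·cos49° = 0 → A_x = 43.1856 × 0.656059 = 28.33 kN.
ΣF_y = 0: A_y + T·sin49° − 40 = 0 → A_y = 40 − 43.1856 × 0.75471 = 7.407 kN.

T = 43.19 kN, A_x = 28.33 kN, A_y = 7.407 kN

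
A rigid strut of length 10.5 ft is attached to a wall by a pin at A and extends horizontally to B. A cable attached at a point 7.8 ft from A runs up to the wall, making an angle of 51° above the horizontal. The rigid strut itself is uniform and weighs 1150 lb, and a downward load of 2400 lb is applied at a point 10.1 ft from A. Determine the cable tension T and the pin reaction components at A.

T = 4995 lb, A_x = 3143 lb, A_y = -331.7 lb

ΣM about A: T·sin51°·7.8 − 1150·5.25 − 2400·10.1 = 0 → T = 30277.5/(7.8·0.777146) = 4994.85 ≈ 4995 lb.
ΣF_x = 0: A_x − T·cos51° = 0 → A_x = 4994.85 × 0.62932 = 3143 lb.
ΣF_y = 0: A_y + T·sin51° − 1150 − 2400 = 0 → A_y = 3550 − 4994.85 × 0.777146 = -331.7 lb.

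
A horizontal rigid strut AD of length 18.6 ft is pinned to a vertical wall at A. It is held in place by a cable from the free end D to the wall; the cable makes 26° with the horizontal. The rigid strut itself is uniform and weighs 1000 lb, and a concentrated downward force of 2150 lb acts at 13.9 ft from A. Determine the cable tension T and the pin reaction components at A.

T = 4806 lb, A_x = 4319 lb, A_y = 1043 lb

ΣM about A: T·sin26°·18.6 − 1000·9.3 − 2150·13.9 = 0 → T = 39185/(18.6·0.438371) = 4805.79 ≈ 4806 lb.
ΣF_x = 0: A_x − T·cos26° = 0 → A_x = 4805.79 × 0.898794 = 4319 lb.
ΣF_y = 0: A_y + T·sin26° − 1000 − 2150 = 0 → A_y = 3150 − 4805.79 × 0.438371 = 1043 lb.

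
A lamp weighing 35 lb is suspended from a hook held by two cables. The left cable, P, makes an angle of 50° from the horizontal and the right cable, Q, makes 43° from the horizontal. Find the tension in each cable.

ΣF_x = 0: −T_P·cos50° + T_Q·cos43° = 0 → T_Q = 0.878901·T_P.
ΣF_y = 0: T_P·sin50° + T_Q·sin43° = 35.
Substitute: T_P·(0.766044 + 0.878901·0.681998) = 35 → T_P = 25.6325 ≈ 25.63 lb.
Then T_Q = 0.878901 × 25.6325 = 22.53 lb.

T_P = 25.63 lb, T_Q = 22.53 lb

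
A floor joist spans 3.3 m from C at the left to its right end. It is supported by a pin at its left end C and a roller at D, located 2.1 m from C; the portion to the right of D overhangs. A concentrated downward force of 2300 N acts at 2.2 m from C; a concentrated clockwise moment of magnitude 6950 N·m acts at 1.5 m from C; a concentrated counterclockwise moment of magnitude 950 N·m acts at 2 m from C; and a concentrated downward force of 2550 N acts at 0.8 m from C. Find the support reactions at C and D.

C_x = 0, C_y = -1388 N, D_y = 6238 N

ΣM about C: D_y·2.1 − 2300·2.2 − 6950 + 950 − 2550·0.8 = 0 → D_y = 13100/2.1 = 6238.1 ≈ 6238 N.
ΣF_y = 0: C_y + 6238.1 − 2300 − 2550 = 0 → C_y = -1388 N.
ΣF_x = 0: no horizontal applied forces, so C_x = 0.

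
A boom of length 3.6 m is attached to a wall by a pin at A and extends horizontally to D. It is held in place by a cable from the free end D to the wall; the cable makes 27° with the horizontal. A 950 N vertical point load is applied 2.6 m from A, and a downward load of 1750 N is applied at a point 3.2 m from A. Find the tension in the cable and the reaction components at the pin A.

ΣM about A: T·sin27°·3.6 − 950·2.6 − 1750·3.2 = 0 → T = 8070/(3.6·0.45399) = 4937.7 ≈ 4938 N.
ΣF_x = 0: A_x − T·cos27° = 0 → A_x = 4937.7 × 0.891007 = 4400 N.
ΣF_y = 0: A_y + T·sin27° − 950 − 1750 = 0 → A_y = 2700 − 4937.7 × 0.45399 = 458.3 N.

T = 4938 N, A_x = 4400 N, A_y = 458.3 N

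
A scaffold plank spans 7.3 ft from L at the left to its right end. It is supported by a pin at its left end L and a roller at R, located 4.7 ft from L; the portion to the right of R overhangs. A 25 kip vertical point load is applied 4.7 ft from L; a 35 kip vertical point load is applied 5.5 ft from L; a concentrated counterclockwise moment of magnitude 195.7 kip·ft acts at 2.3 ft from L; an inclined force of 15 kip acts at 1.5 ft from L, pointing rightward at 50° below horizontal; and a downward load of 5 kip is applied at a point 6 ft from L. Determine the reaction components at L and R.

L_x = -9.642 kip, L_y = 42.12 kip, R_y = 34.37 kip

ΣM about L: R_y·4.7 − 25·4.7 − 35·5.5 + 195.7 − 15·sin50°·1.5 − 5·6 = 0 → R_y = 161.536/4.7 = 34.3694 ≈ 34.37 kip.
ΣF_y = 0: L_y + 34.3694 − 25 − 35 − 15·sin50° − 5 = 0 → L_y = 42.12 kip.
ΣF_x = 0: L_x + 15·cos50° = 0 → L_x = -9.642 kip.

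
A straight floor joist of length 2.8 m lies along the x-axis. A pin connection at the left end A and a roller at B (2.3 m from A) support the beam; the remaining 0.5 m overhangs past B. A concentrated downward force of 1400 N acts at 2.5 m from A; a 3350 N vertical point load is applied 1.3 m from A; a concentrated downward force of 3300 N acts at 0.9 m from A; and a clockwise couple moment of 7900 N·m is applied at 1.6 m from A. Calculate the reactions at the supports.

A_x = 0, A_y = -91.30 N, B_y = 8141 N

Moments about A: B_y·2.3 − 1400·2.5 − 3350·1.3 − 3300·0.9 − 7900 = 0 → B_y = 18725/2.3 = 8141.3 ≈ 8141 N.
ΣF_y = 0: A_y + 8141.3 − 1400 − 3350 − 3300 = 0 → A_y = -91.30 N.
ΣF_x = 0: no horizontal applied forces, so A_x = 0.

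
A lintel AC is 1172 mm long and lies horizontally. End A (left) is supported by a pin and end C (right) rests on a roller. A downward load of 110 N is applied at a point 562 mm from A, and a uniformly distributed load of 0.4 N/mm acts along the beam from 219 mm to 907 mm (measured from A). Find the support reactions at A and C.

Resultant of the distributed load: 0.4 × 688 = 275.2 N at 563 mm from A.
Taking moments about A: C_y·1172 − 110·562 − (0.4·688)·563 = 0 → C_y = 216757.6/1172 = 184.947 ≈ 184.9 N.
ΣF_y = 0: A_y + 184.947 − 110 − 0.4·688 = 0 → A_y = 200.3 N.
ΣF_x = 0: no horizontal applied forces, so A_x = 0.

A_x = 0, A_y = 200.3 N, C_y = 184.9 N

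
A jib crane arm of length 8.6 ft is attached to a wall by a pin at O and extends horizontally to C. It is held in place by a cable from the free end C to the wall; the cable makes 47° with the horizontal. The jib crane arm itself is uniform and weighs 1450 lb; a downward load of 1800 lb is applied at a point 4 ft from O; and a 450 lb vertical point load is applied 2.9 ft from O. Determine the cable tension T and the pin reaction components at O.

T = 2344 lb, O_x = 1598 lb, O_y = 1986 lb

ΣM about O: T·sin47°·8.6 − 1450·4.3 − 1800·4 − 450·2.9 = 0 → T = 14740/(8.6·0.731354) = 2343.53 ≈ 2344 lb.
ΣF_x = 0: O_x − T·cos47° = 0 → O_x = 2343.53 × 0.681998 = 1598 lb.
ΣF_y = 0: O_y + T·sin47° − 1450 − 1800 − 450 = 0 → O_y = 3700 − 2343.53 × 0.731354 = 1986 lb.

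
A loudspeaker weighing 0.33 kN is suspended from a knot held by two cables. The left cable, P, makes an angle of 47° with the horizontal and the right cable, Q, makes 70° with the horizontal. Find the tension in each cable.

T_P = 0.1267 kN, T_Q = 0.2526 kN

ΣF_x = 0: −T_P·cos47° + T_Q·cos70° = 0 → T_Q = 1.99403·T_P.
ΣF_y = 0: T_P·sin47° + T_Q·sin70° = 0.33.
Substitute: T_P·(0.731354 + 1.99403·0.939693) = 0.33 → T_P = 0.126673 ≈ 0.1267 kN.
Then T_Q = 1.99403 × 0.126673 = 0.2526 kN.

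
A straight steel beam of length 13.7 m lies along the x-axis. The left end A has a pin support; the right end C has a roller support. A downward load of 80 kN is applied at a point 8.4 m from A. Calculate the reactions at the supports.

A_x = 0, A_y = 30.95 kN, C_y = 49.05 kN

Moments about A: C_y·13.7 − 80·8.4 = 0 → C_y = 672/13.7 = 49.0511 ≈ 49.05 kN.
ΣF_y = 0: A_y + 49.0511 − 80 = 0 → A_y = 30.95 kN.
ΣF_x = 0: no horizontal applied forces, so A_x = 0.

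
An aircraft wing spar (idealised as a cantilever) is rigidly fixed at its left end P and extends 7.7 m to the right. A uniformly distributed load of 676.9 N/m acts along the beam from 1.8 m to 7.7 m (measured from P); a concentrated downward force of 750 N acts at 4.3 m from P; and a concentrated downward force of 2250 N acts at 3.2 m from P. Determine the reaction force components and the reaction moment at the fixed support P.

P_x = 0, P_y = 6994 N, M_P = 29400 N·m

Resultant of the distributed load: 676.9 × 5.9 = 3993.71 N at 4.75 m from P.
ΣF_x = 0: P_x = 0.
ΣF_y = 0: P_y − 676.9·5.9 − 750 − 2250 = 0 → P_y = 6994 N.
ΣM about P: M_P − (676.9·5.9)·4.75 − 750·4.3 − 2250·3.2 = 0 → M_P = 29400 N·m.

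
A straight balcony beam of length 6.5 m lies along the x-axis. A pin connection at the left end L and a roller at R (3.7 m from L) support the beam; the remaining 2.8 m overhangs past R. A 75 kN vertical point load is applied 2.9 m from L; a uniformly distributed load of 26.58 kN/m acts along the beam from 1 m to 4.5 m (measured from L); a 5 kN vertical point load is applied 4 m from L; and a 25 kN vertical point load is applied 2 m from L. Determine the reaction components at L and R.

L_x = 0, L_y = 51.18 kN, R_y = 146.8 kN

Resultant of the distributed load: 26.58 × 3.5 = 93.03 kN at 2.75 m from L.
ΣM about L: R_y·3.7 − 75·2.9 − (26.58·3.5)·2.75 − 5·4 − 25·2 = 0 → R_y = 543.3325/3.7 = 146.847 ≈ 146.8 kN.
ΣF_y = 0: L_y + 146.847 − 75 − 26.58·3.5 − 5 − 25 = 0 → L_y = 51.18 kN.
ΣF_x = 0: no horizontal applied forces, so L_x = 0.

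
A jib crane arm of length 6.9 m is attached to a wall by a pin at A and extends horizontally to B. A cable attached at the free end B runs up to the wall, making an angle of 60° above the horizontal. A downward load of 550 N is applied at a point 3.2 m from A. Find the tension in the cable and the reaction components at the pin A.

T = 294.5 N, A_x = 147.3 N, A_y = 294.9 N

ΣM about A: T·sin60°·6.9 − 550·3.2 = 0 → T = 1760/(6.9·0.866025) = 294.532 ≈ 294.5 N.
ΣF_x = 0: A_x − T·cos60° = 0 → A_x = 294.532 × 0.5 = 147.3 N.
ΣF_y = 0: A_y + T·sin60° − 550 = 0 → A_y = 550 − 294.532 × 0.866025 = 294.9 N.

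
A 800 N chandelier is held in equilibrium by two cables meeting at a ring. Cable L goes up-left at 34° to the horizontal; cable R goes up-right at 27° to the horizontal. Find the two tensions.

ΣF_x = 0: −T_L·cos34° + T_R·cos27° = 0 → T_R = 0.930451·T_L.
ΣF_y = 0: T_L·sin34° + T_R·sin27° = 800.
Substitute: T_L·(0.559193 + 0.930451·0.45399) = 800 → T_L = 814.989 ≈ 815.0 N.
Then T_R = 0.930451 × 814.989 = 758.3 N.

T_L = 815.0 N, T_R = 758.3 N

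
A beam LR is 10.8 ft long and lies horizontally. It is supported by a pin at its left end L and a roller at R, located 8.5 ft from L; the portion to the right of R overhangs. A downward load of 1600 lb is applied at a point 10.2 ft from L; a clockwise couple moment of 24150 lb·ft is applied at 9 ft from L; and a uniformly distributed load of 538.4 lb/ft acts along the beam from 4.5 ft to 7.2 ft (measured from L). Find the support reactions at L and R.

L_x = 0, L_y = -2708 lb, R_y = 5762 lb

Resultant of the distributed load: 538.4 × 2.7 = 1453.68 lb at 5.85 ft from L.
ΣM about L: R_y·8.5 − 1600·10.2 − 24150 − (538.4·2.7)·5.85 = 0 → R_y = 48974.028/8.5 = 5761.65 ≈ 5762 lb.
ΣF_y = 0: L_y + 5761.65 − 1600 − 538.4·2.7 = 0 → L_y = -2708 lb.
ΣF_x = 0: no horizontal applied forces, so L_x = 0.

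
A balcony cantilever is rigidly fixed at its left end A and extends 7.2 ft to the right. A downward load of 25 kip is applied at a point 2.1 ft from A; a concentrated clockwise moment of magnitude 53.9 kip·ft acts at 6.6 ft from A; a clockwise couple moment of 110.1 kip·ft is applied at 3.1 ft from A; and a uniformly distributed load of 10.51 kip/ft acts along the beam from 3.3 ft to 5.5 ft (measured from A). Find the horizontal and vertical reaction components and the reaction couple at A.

Resultant of the distributed load: 10.51 × 2.2 = 23.122 kip at 4.4 ft from A.
ΣF_x = 0: A_x = 0.
ΣF_y = 0: A_y − 25 − 10.51·2.2 = 0 → A_y = 48.12 kip.
ΣM about A: M_A − 25·2.1 − 53.9 − 110.1 − (10.51·2.2)·4.4 = 0 → M_A = 318.2 kip·ft.

A_x = 0, A_y = 48.12 kip, M_A = 318.2 kip·ft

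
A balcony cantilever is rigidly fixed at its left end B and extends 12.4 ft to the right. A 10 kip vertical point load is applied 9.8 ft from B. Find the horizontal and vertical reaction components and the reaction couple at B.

B_x = 0, B_y = 10.00 kip, M_B = 98.00 kip·ft

ΣF_x = 0: B_x = 0.
ΣF_y = 0: B_y − 10 = 0 → B_y = 10.00 kip.
ΣM about B: M_B − 10·9.8 = 0 → M_B = 98.00 kip·ft.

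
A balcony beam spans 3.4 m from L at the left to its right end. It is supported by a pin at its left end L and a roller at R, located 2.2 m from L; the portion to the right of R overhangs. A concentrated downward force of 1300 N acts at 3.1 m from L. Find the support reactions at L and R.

L_x = 0, L_y = -531.8 N, R_y = 1832 N

ΣM about L: R_y·2.2 − 1300·3.1 = 0 → R_y = 4030/2.2 = 1831.82 ≈ 1832 N.
ΣF_y = 0: L_y + 1831.82 − 1300 = 0 → L_y = -531.8 N.
ΣF_x = 0: no horizontal applied forces, so L_x = 0.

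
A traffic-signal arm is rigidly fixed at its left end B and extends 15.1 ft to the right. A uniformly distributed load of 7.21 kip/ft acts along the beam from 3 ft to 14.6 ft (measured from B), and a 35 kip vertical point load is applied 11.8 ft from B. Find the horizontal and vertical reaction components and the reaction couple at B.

Resultant of the distributed load: 7.21 × 11.6 = 83.636 kip at 8.8 ft from B.
ΣF_x = 0: B_x = 0.
ΣF_y = 0: B_y − 7.21·11.6 − 35 = 0 → B_y = 118.6 kip.
ΣM about B: M_B − (7.21·11.6)·8.8 − 35·11.8 = 0 → M_B = 1149 kip·ft.

B_x = 0, B_y = 118.6 kip, M_B = 1149 kip·ft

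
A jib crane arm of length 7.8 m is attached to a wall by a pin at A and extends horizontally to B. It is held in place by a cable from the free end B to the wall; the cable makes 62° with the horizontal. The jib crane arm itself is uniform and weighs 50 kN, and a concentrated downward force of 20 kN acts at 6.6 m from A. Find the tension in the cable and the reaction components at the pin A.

T = 47.48 kN, A_x = 22.29 kN, A_y = 28.08 kN

ΣM about A: T·sin62°·7.8 − 50·3.9 − 20·6.6 = 0 → T = 327/(7.8·0.882948) = 47.4808 ≈ 47.48 kN.
ΣF_x = 0: A_x − T·cos62° = 0 → A_x = 47.4808 × 0.469472 = 22.29 kN.
ΣF_y = 0: A_y + T·sin62° − 50 − 20 = 0 → A_y = 70 − 47.4808 × 0.882948 = 28.08 kN.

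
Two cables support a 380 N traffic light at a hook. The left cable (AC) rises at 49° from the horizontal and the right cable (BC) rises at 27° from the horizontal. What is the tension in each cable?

ΣF_x = 0: −T_AC·cos49° + T_BC·cos27° = 0 → T_BC = 0.736312·T_AC.
ΣF_y = 0: T_AC·sin49° + T_BC·sin27° = 380.
Substitute: T_AC·(0.75471 + 0.736312·0.45399) = 380 → T_AC = 348.948 ≈ 348.9 N.
Then T_BC = 0.736312 × 348.948 = 256.9 N.

T_AC = 348.9 N, T_BC = 256.9 N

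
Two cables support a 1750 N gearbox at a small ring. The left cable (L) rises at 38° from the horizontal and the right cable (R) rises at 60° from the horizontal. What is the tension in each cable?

T_L = 883.6 N, T_R = 1393 N

ΣF_x = 0: −T_L·cos38° + T_R·cos60° = 0 → T_R = 1.57602·T_L.
ΣF_y = 0: T_L·sin38° + T_R·sin60° = 1750.
Substitute: T_L·(0.615661 + 1.57602·0.866025) = 1750 → T_L = 883.6 N.
Then T_R = 1.57602 × 883.6 = 1393 N.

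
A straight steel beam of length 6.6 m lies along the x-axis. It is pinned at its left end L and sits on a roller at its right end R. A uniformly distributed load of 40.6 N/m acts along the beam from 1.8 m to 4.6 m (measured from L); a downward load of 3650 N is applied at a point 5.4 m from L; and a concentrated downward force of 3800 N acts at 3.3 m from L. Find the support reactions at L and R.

Resultant of the distributed load: 40.6 × 2.8 = 113.68 N at 3.2 m from L.
Moments about L: R_y·6.6 − (40.6·2.8)·3.2 − 3650·5.4 − 3800·3.3 = 0 → R_y = 32613.776/6.6 = 4941.48 ≈ 4941 N.
ΣF_y = 0: L_y + 4941.48 − 40.6·2.8 − 3650 − 3800 = 0 → L_y = 2622 N.
ΣF_x = 0: no horizontal applied forces, so L_x = 0.

L_x = 0, L_y = 2622 N, R_y = 4941 N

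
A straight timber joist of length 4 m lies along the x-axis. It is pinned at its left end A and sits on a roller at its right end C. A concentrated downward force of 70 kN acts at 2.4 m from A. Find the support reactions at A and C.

A_x = 0, A_y = 28.00 kN, C_y = 42.00 kN

Moments about A: C_y·4 − 70·2.4 = 0 → C_y = 168/4 = 42.00 kN.
ΣF_y = 0: A_y + 42 − 70 = 0 → A_y = 28.00 kN.
ΣF_x = 0: no horizontal applied forces, so A_x = 0.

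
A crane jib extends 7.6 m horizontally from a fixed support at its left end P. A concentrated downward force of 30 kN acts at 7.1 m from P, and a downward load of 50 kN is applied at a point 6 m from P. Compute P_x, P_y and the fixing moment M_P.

ΣF_x = 0: P_x = 0.
ΣF_y = 0: P_y − 30 − 50 = 0 → P_y = 80.00 kN.
ΣM about P: M_P − 30·7.1 − 50·6 = 0 → M_P = 513.0 kN·m.

P_x = 0, P_y = 80.00 kN, M_P = 513.0 kN·m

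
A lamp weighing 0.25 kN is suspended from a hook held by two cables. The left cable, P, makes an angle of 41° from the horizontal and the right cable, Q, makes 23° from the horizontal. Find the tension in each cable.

ΣF_x = 0: −T_P·cos41° + T_Q·cos23° = 0 → T_Q = 0.819887·T_P.
ΣF_y = 0: T_P·sin41° + T_Q·sin23° = 0.25.
Substitute: T_P·(0.656059 + 0.819887·0.390731) = 0.25 → T_P = 0.256039 ≈ 0.2560 kN.
Then T_Q = 0.819887 × 0.256039 = 0.2099 kN.

T_P = 0.2560 kN, T_Q = 0.2099 kN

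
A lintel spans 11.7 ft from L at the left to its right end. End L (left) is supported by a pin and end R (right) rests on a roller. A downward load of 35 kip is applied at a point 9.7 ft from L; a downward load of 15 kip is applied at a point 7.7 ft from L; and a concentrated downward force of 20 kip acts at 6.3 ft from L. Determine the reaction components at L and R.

Moments about L: R_y·11.7 − 35·9.7 − 15·7.7 − 20·6.3 = 0 → R_y = 581/11.7 = 49.6581 ≈ 49.66 kip.
ΣF_y = 0: L_y + 49.6581 − 35 − 15 − 20 = 0 → L_y = 20.34 kip.
ΣF_x = 0: no horizontal applied forces, so L_x = 0.

L_x = 0, L_y = 20.34 kip, R_y = 49.66 kip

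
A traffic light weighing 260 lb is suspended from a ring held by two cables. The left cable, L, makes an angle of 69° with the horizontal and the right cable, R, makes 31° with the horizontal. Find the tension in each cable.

T_L = 226.3 lb, T_R = 94.61 lb

ΣF_x = 0: −T_L·cos69° + T_R·cos31° = 0 → T_R = 0.418084·T_L.
ΣF_y = 0: T_L·sin69° + T_R·sin31° = 260.
Substitute: T_L·(0.93358 + 0.418084·0.515038) = 260 → T_L = 226.302 ≈ 226.3 lb.
Then T_R = 0.418084 × 226.302 = 94.61 lb.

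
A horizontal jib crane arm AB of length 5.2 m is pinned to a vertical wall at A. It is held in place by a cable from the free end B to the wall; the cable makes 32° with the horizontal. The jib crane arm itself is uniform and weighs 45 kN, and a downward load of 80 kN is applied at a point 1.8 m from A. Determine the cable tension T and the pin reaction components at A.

ΣM about A: T·sin32°·5.2 − 45·2.6 − 80·1.8 = 0 → T = 261/(5.2·0.529919) = 94.7169 ≈ 94.72 kN.
ΣF_x = 0: A_x − T·cos32° = 0 → A_x = 94.7169 × 0.848048 = 80.32 kN.
ΣF_y = 0: A_y + T·sin32° − 45 − 80 = 0 → A_y = 125 − 94.7169 × 0.529919 = 74.81 kN.

T = 94.72 kN, A_x = 80.32 kN, A_y = 74.81 kN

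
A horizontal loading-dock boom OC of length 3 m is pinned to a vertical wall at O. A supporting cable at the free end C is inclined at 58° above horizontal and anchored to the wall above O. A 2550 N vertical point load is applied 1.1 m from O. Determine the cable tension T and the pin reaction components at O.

T = 1103 N, O_x = 584.3 N, O_y = 1615 N

ΣM about O: T·sin58°·3 − 2550·1.1 = 0 → T = 2805/(3·0.848048) = 1102.53 ≈ 1103 N.
ΣF_x = 0: O_x − T·cos58° = 0 → O_x = 1102.53 × 0.529919 = 584.3 N.
ΣF_y = 0: O_y + T·sin58° − 2550 = 0 → O_y = 2550 − 1102.53 × 0.848048 = 1615 N.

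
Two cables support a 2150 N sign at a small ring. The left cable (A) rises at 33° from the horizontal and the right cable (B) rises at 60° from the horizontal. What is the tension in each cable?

ΣF_x = 0: −T_A·cos33° + T_B·cos60° = 0 → T_B = 1.67734·T_A.
ΣF_y = 0: T_A·sin33° + T_B·sin60° = 2150.
Substitute: T_A·(0.544639 + 1.67734·0.866025) = 2150 → T_A = 1076.48 ≈ 1076 N.
Then T_B = 1.67734 × 1076.48 = 1806 N.

T_A = 1076 N, T_B = 1806 N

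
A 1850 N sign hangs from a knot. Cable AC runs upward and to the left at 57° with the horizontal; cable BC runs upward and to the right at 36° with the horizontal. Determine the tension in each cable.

T_AC = 1499 N, T_BC = 1009 N

ΣF_x = 0: −T_AC·cos57° + T_BC·cos36° = 0 → T_BC = 0.673211·T_AC.
ΣF_y = 0: T_AC·sin57° + T_BC·sin36° = 1850.
Substitute: T_AC·(0.838671 + 0.673211·0.587785) = 1850 → T_AC = 1498.73 ≈ 1499 N.
Then T_BC = 0.673211 × 1498.73 = 1009 N.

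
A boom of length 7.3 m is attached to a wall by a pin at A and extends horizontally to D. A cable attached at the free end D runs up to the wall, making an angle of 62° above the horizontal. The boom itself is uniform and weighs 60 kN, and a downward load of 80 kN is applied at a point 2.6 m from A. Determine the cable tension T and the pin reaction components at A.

T = 66.25 kN, A_x = 31.10 kN, A_y = 81.51 kN

ΣM about A: T·sin62°·7.3 − 60·3.65 − 80·2.6 = 0 → T = 427/(7.3·0.882948) = 66.2476 ≈ 66.25 kN.
ΣF_x = 0: A_x − T·cos62° = 0 → A_x = 66.2476 × 0.469472 = 31.10 kN.
ΣF_y = 0: A_y + T·sin62° − 60 − 80 = 0 → A_y = 140 − 66.2476 × 0.882948 = 81.51 kN.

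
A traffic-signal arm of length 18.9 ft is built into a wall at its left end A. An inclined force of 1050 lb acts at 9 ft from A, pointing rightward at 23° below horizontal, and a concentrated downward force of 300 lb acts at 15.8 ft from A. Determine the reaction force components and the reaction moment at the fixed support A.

ΣF_x = 0: A_x + 1050·cos23° = 0 → A_x = -966.5 lb.
ΣF_y = 0: A_y − 1050·sin23° − 300 = 0 → A_y = 710.3 lb.
ΣM about A: M_A − 1050·sin23°·9 − 300·15.8 = 0 → M_A = 8432 lb·ft.

A_x = -966.5 lb, A_y = 710.3 lb, M_A = 8432 lb·ft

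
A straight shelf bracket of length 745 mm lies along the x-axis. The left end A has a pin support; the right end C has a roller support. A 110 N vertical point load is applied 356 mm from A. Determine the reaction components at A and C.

A_x = 0, A_y = 57.44 N, C_y = 52.56 N

Taking moments about A: C_y·745 − 110·356 = 0 → C_y = 39160/745 = 52.5638 ≈ 52.56 N.
ΣF_y = 0: A_y + 52.5638 − 110 = 0 → A_y = 57.44 N.
ΣF_x = 0: no horizontal applied forces, so A_x = 0.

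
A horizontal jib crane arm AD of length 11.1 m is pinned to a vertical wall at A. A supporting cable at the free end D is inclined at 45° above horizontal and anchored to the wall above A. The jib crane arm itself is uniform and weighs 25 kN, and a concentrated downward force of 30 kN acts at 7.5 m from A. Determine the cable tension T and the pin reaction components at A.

ΣM about A: T·sin45°·11.1 − 25·5.55 − 30·7.5 = 0 → T = 363.75/(11.1·0.707107) = 46.3441 ≈ 46.34 kN.
ΣF_x = 0: A_x − T·cos45° = 0 → A_x = 46.3441 × 0.707107 = 32.77 kN.
ΣF_y = 0: A_y + T·sin45° − 25 − 30 = 0 → A_y = 55 − 46.3441 × 0.707107 = 22.23 kN.

T = 46.34 kN, A_x = 32.77 kN, A_y = 22.23 kN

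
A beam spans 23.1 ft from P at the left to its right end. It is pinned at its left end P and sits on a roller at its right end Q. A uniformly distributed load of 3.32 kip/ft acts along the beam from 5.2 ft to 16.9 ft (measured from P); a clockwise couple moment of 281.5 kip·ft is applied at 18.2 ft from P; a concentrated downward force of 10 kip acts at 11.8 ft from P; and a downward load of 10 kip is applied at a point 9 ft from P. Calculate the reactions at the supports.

P_x = 0, P_y = 19.07 kip, Q_y = 39.77 kip

Resultant of the distributed load: 3.32 × 11.7 = 38.844 kip at 11.05 ft from P.
Moments about P: Q_y·23.1 − (3.32·11.7)·11.05 − 281.5 − 10·11.8 − 10·9 = 0 → Q_y = 918.7262/23.1 = 39.7717 ≈ 39.77 kip.
ΣF_y = 0: P_y + 39.7717 − 3.32·11.7 − 10 − 10 = 0 → P_y = 19.07 kip.
ΣF_x = 0: no horizontal applied forces, so P_x = 0.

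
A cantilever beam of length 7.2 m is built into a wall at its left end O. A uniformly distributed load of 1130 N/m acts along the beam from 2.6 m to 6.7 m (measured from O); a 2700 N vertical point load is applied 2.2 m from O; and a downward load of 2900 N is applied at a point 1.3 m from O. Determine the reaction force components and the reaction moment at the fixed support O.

Resultant of the distributed load: 1130 × 4.1 = 4633 N at 4.65 m from O.
ΣF_x = 0: O_x = 0.
ΣF_y = 0: O_y − 1130·4.1 − 2700 − 2900 = 0 → O_y = 10230 N.
ΣM about O: M_O − (1130·4.1)·4.65 − 2700·2.2 − 2900·1.3 = 0 → M_O = 31250 N·m.

O_x = 0, O_y = 10230 N, M_O = 31250 N·m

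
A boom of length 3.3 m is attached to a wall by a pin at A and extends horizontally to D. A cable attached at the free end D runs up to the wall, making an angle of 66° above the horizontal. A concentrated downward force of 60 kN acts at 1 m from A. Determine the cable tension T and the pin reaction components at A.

T = 19.90 kN, A_x = 8.095 kN, A_y = 41.82 kN

ΣM about A: T·sin66°·3.3 − 60·1 = 0 → T = 60/(3.3·0.913545) = 19.9025 ≈ 19.90 kN.
ΣF_x = 0: A_x − T·cos66° = 0 → A_x = 19.9025 × 0.406737 = 8.095 kN.
ΣF_y = 0: A_y + T·sin66° − 60 = 0 → A_y = 60 − 19.9025 × 0.913545 = 41.82 kN.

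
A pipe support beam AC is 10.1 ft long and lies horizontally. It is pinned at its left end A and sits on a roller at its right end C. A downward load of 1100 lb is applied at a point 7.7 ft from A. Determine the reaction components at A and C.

A_x = 0, A_y = 261.4 lb, C_y = 838.6 lb

Taking moments about A: C_y·10.1 − 1100·7.7 = 0 → C_y = 8470/10.1 = 838.614 ≈ 838.6 lb.
ΣF_y = 0: A_y + 838.614 − 1100 = 0 → A_y = 261.4 lb.
ΣF_x = 0: no horizontal applied forces, so A_x = 0.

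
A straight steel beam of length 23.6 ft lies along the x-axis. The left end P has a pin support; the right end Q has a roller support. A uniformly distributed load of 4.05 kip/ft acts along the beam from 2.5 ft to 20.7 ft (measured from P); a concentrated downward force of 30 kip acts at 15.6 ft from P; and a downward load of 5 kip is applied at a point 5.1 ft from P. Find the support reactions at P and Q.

P_x = 0, P_y = 51.57 kip, Q_y = 57.14 kip

Resultant of the distributed load: 4.05 × 18.2 = 73.71 kip at 11.6 ft from P.
Taking moments about P: Q_y·23.6 − (4.05·18.2)·11.6 − 30·15.6 − 5·5.1 = 0 → Q_y = 1348.536/23.6 = 57.1414 ≈ 57.14 kip.
ΣF_y = 0: P_y + 57.1414 − 4.05·18.2 − 30 − 5 = 0 → P_y = 51.57 kip.
ΣF_x = 0: no horizontal applied forces, so P_x = 0.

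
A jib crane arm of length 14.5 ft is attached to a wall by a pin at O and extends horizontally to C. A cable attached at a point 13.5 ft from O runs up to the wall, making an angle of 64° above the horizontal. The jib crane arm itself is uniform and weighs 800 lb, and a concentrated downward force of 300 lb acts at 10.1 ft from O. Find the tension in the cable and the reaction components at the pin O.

ΣM about O: T·sin64°·13.5 − 800·7.25 − 300·10.1 = 0 → T = 8830/(13.5·0.898794) = 727.724 ≈ 727.7 lb.
ΣF_x = 0: O_x − T·cos64° = 0 → O_x = 727.724 × 0.438371 = 319.0 lb.
ΣF_y = 0: O_y + T·sin64° − 800 − 300 = 0 → O_y = 1100 − 727.724 × 0.898794 = 445.9 lb.

T = 727.7 lb, O_x = 319.0 lb, O_y = 445.9 lb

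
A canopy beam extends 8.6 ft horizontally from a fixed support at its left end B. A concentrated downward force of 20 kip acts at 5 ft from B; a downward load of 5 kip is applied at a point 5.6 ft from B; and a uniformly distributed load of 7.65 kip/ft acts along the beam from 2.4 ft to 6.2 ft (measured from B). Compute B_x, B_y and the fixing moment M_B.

B_x = 0, B_y = 54.07 kip, M_B = 253.0 kip·ft

Resultant of the distributed load: 7.65 × 3.8 = 29.07 kip at 4.3 ft from B.
ΣF_x = 0: B_x = 0.
ΣF_y = 0: B_y − 20 − 5 − 7.65·3.8 = 0 → B_y = 54.07 kip.
ΣM about B: M_B − 20·5 − 5·5.6 − (7.65·3.8)·4.3 = 0 → M_B = 253.0 kip·ft.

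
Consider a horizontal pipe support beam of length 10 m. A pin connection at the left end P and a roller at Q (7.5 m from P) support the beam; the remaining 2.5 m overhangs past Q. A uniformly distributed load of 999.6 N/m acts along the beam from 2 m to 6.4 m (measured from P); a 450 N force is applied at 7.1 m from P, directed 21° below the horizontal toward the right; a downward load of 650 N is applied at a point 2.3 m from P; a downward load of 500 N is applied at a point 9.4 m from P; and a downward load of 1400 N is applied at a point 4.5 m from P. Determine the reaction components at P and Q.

P_x = -420.1 N, P_y = 2828 N, Q_y = 4282 N

Resultant of the distributed load: 999.6 × 4.4 = 4398.24 N at 4.2 m from P.
ΣM about P: Q_y·7.5 − (999.6·4.4)·4.2 − 450·sin21°·7.1 − 650·2.3 − 500·9.4 − 1400·4.5 = 0 → Q_y = 32112.6/7.5 = 4281.68 ≈ 4282 N.
ΣF_y = 0: P_y + 4281.68 − 999.6·4.4 − 450·sin21° − 650 − 500 − 1400 = 0 → P_y = 2828 N.
ΣF_x = 0: P_x + 450·cos21° = 0 → P_x = -420.1 N.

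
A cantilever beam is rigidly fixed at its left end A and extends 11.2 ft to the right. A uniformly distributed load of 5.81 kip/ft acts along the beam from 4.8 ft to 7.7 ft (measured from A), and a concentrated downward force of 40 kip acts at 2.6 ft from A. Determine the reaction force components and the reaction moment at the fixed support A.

A_x = 0, A_y = 56.85 kip, M_A = 209.3 kip·ft

Resultant of the distributed load: 5.81 × 2.9 = 16.849 kip at 6.25 ft from A.
ΣF_x = 0: A_x = 0.
ΣF_y = 0: A_y − 5.81·2.9 − 40 = 0 → A_y = 56.85 kip.
ΣM about A: M_A − (5.81·2.9)·6.25 − 40·2.6 = 0 → M_A = 209.3 kip·ft.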